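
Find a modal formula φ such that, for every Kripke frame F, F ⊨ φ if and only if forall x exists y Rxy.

This is seriality; the standard corresponding axiom is D: □s → ◇s.
Suppose □s→◇s is valid. At any x set V(s)=W. Then □s at x, so ◇s at x, so x has a successor.

□s → ◇s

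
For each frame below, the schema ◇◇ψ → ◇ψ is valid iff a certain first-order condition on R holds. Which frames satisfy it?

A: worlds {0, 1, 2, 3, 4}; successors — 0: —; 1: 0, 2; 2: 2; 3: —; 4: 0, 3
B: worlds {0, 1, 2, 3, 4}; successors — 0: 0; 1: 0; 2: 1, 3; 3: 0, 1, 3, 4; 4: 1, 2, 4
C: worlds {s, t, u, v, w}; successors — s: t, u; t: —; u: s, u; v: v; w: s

Frame correspondent (Sahlqvist): ∀x ∀y (xR²y → ∃w (y = w ∧ xRw)) — i.e. a generalized confluence (Geach) condition.
A: satisfies the condition.
B: fails — 2R²0 but no w with 0=w and 2Rw.
C: fails — sR²s but no w* with s=w* and sRw*.
Valid on: A.

A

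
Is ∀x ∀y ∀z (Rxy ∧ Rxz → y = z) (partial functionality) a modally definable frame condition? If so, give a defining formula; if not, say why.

Definable; ◇r → □r defines it

The condition is partial functionality. A defining modal formula is ◇r → □r.
Suppose ◇r→□r is valid. Take Rxy, Rxz and set V(r)={y}. Then ◇r at x, so □r at x, so r at z, i.e. z=y.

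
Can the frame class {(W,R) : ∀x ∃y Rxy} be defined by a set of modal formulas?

Definable; □r → ◇r defines it

Yes: it is seriality, defined by the D schema □r → ◇r.
Suppose □r→◇r is valid. At any x set V(r)=W. Then □r at x, so ◇r at x, so x has a successor.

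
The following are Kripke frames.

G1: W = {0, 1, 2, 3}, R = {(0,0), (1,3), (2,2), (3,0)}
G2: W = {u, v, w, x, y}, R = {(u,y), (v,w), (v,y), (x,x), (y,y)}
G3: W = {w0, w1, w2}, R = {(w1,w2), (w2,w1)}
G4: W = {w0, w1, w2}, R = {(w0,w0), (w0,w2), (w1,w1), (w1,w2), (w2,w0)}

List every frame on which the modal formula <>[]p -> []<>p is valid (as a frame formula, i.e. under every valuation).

G1, G3

Frame correspondent (Sahlqvist): forall x forall y forall z (Rxy & Rxz -> exists w (Ryw & Rzw)) — i.e. convergence.
G1: holds.
G2: fails — Rvw and Rvw but w and w have no common successor.
G3: holds.
G4: fails — Rw1w2 and Rw1w1 but w2 and w1 have no common successor.
Valid on: G1, G3.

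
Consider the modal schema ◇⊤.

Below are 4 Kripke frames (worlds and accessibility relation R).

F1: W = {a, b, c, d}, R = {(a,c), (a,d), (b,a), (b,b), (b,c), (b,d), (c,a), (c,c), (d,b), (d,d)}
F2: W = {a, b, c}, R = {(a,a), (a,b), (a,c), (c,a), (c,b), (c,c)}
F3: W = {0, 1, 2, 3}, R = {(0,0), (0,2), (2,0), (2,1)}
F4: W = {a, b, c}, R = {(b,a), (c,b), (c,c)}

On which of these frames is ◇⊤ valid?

F1

This is the axiom for seriality; its first-order frame correspondent is ∀x ∃y Rxy.
F1: ✓.
F2: fails — world b has no successor.
F3: fails — world 1 has no successor.
F4: fails — world a has no successor.
Valid on: F1.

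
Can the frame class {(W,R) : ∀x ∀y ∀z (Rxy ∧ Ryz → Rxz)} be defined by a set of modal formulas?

Definable; □r → □□r defines it

The condition is transitivity. A defining modal formula is □r → □□r.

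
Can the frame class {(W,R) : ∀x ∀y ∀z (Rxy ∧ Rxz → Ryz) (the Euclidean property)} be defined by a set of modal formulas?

Yes — defined by ◇p → □◇p

This is a Sahlqvist condition; the 5 axiom ◇p → □◇p defines it.
Suppose ◇p→□◇p is valid. Take Rxy, Rxz and set V(p)={y}. Then ◇p at x, so □◇p at x, so ◇p at z, so some w with Rzw has p; w=y, i.e. Rzy. By symmetry of the argument, Ryz.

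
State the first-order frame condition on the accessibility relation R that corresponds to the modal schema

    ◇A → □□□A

∀x ∀y ∀z ((xRy ∧ xR³z) → ∃w (y = w ∧ z = w))

This is a Sahlqvist (Geach-type) schema ◇^1□^0A → □^3◇^0A.
First-order correspondent: ∀x ∀y ∀z ((xRy ∧ xR³z) → ∃w (y = w ∧ z = w)).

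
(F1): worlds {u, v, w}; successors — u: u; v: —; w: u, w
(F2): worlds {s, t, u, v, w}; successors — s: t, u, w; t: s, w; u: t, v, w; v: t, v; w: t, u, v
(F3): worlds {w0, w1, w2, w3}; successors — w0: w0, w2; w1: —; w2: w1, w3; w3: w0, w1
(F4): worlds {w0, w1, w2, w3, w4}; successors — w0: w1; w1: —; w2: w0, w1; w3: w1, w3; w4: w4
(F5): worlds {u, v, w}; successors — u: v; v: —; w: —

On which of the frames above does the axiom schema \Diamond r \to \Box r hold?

(F5)

The schema corresponds to partial functionality: \forall x \forall y \forall z (Rxy \wedge Rxz \to y = z).
(F1): fails — w sees both u and w.
(F2): fails — s sees both t and u.
(F3): fails — w0 sees both w0 and w2.
(F4): fails — w2 sees both w0 and w1.
(F5): condition met.
Valid on: (F5).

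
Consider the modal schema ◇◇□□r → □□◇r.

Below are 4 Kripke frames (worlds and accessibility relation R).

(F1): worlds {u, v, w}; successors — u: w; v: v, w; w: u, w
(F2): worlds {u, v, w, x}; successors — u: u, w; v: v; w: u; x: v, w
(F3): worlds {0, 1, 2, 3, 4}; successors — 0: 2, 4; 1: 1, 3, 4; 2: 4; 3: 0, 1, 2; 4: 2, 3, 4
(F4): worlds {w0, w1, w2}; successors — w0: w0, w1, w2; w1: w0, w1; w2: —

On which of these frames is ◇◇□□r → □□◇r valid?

This is the axiom for a generalized confluence (Geach) condition; its first-order frame correspondent is ∀x ∀y ∀z ((xR²y ∧ xR²z) → ∃w (yR²w ∧ zRw)).
(F1): ✓.
(F2): fails — xR²u, xR²v but no t with uR²t and vRt.
(F3): ✓.
(F4): fails — w0R²w0, w0R²w2 but no w with w0R²w and w2Rw.
Valid on: (F1), (F3).

(F1), (F3)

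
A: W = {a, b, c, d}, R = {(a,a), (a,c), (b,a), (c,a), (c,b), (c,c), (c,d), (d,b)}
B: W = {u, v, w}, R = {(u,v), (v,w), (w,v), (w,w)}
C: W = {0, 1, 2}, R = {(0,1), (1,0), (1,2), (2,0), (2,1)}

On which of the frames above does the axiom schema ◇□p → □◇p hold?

B

Frame correspondent (Sahlqvist): ∀x ∀y ∀z (Rxy ∧ Rxz → ∃w (Ryw ∧ Rzw)) — i.e. convergence.
A: fails — Rcd and Rcb but d and b have no common successor.
B: condition met.
C: fails — R20 and R21 but 0 and 1 have no common successor.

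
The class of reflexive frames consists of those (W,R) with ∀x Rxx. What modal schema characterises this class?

□r → r

The condition is reflexivity. The T schema □r → r defines it.
Suppose □r→r is valid. At any x set V(r)={w : Rxw}. Then □r holds at x, so r holds at x, i.e. Rxx.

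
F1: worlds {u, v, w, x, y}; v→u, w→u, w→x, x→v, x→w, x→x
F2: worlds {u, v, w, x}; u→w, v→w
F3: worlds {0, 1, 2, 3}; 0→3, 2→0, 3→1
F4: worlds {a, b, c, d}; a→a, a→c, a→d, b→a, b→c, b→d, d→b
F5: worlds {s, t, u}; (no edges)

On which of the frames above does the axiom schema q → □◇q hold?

Frame correspondent (Sahlqvist): ∀x ∀y (Rxy → Ryx) — i.e. symmetry.
F1: fails — Rwu but not Ruw.
F2: fails — Ruw but not Rwu.
F3: fails — R20 but not R02.
F4: fails — Rbc but not Rcb.
F5: holds.
Valid on: F5.

F5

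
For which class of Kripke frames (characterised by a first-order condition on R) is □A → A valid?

Suppose □A→A is valid. At any x set V(A)={w : Rxw}. Then □A holds at x, so A holds at x, i.e. Rxx.
Conversely, on a frame with reflexivity the schema holds at every world under every valuation.
So the correspondent is reflexivity.

Reflexivity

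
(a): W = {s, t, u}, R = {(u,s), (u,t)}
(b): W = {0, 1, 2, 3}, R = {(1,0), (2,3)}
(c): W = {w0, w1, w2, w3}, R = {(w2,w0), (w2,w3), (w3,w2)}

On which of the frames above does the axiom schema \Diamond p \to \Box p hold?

This is the axiom for partial functionality; its first-order frame correspondent is \forall x \forall y \forall z (Rxy \wedge Rxz \to y = z).
(a): fails — u sees both s and t.
(b): holds.
(c): fails — w2 sees both w0 and w3.

(b)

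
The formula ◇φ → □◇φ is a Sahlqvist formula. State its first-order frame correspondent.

Suppose ◇φ→□◇φ is valid. Take Rxy, Rxz and set V(φ)={y}. Then ◇φ at x, so □◇φ at x, so ◇φ at z, so some w with Rzw has φ; w=y, i.e. Rzy. By symmetry of the argument, Ryz.

The Euclidean property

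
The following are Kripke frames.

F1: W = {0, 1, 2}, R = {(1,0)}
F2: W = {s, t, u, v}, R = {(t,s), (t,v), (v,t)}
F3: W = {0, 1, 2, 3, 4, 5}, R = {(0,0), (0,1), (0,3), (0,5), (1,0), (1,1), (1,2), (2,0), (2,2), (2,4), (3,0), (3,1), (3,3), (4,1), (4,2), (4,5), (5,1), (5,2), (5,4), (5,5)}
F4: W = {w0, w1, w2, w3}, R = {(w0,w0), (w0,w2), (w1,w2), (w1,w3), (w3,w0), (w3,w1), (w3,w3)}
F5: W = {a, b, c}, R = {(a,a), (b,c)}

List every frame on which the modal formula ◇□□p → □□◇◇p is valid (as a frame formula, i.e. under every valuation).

The schema corresponds to a generalized confluence (Geach) condition: ∀x ∀y ∀z ((xRy ∧ xR²z) → ∃w (yR²w ∧ zR²w)).
F1: satisfies the condition.
F2: fails — tRs, tR²t but no w with sR²w and tR²w.
F3: satisfies the condition.
F4: fails — w0Rw0, w0R²w2 but no w with w0R²w and w2R²w.
F5: satisfies the condition.
Valid on: F1, F3, F5.

F1, F3, F5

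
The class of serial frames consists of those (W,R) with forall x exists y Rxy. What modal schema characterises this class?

□q → ◇q

The condition is seriality. The D schema □q → ◇q defines it.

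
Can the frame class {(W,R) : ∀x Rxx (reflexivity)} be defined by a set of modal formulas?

Yes, by □q → q

The condition is reflexivity. A defining modal formula is □q → q.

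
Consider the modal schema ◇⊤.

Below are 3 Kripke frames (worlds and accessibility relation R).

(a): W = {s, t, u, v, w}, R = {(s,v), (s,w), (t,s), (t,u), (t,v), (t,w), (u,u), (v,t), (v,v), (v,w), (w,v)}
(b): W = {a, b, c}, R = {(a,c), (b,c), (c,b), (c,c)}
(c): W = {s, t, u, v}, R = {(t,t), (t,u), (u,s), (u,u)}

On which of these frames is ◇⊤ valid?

(a), (b)

The schema corresponds to seriality: ∀x ∃y Rxy.
(a): holds.
(b): holds.
(c): fails — world s has no successor.
Valid on: (a), (b).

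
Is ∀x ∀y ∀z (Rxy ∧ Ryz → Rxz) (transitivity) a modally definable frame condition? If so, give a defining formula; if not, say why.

The condition is transitivity. A defining modal formula is □q → □□q.
Suppose □q→□□q is valid. Take Rxy, Ryz and set V(q)={w : Rxw}. Then □q at x, so □□q at x, so □q at y, so q at z, i.e. Rxz.

Yes, by □q → □□q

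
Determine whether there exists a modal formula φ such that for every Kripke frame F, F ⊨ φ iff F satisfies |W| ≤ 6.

No — not modally definable

Any modally definable frame class is closed under disjoint unions.
Any modal formula valid on each of 7 disjoint one-world frames is valid on their disjoint union (validity is preserved under disjoint unions). Each one-world frame has |W|=1≤6, but the union has |W|=7.
So the class is not modally definable.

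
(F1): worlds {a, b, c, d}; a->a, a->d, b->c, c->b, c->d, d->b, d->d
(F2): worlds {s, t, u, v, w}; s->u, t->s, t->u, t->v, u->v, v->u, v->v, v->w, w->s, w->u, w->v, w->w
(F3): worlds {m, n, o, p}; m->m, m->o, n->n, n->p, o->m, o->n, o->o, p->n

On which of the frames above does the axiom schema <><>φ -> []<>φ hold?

none

The schema corresponds to a generalized confluence (Geach) condition: forall x forall y forall z ((x R^2 y & xRz) -> exists w (y = w & zRw)).
(F1): fails — aR²a, aRd but no w with a=w and dRw.
(F2): fails — tR²u, tRu but no w* with u=w* and uRw*.
(F3): fails — mR²n, mRm but no w with n=w and mRw.
Valid on no frame.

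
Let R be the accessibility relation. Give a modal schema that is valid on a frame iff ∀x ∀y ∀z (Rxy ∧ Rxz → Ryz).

◇q → □◇q

The condition is the Euclidean property. The 5 schema ◇q → □◇q defines it.
Suppose ◇q→□◇q is valid. Take Rxy, Rxz and set V(q)={y}. Then ◇q at x, so □◇q at x, so ◇q at z, so some w with Rzw has q; w=y, i.e. Rzy. By symmetry of the argument, Ryz.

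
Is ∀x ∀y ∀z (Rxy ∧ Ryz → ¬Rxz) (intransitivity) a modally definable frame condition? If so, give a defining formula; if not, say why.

Not definable by any modal formula

Modal frame validity is preserved under surjective bounded morphisms.
The 3-cycle (worlds a,b,c with a→b→c→a) is intransitive. Mapping every world to a single reflexive point • is a surjective bounded morphism; the reflexive point is not intransitive (R••∧R•• but R••).
Hence intransitivity is not modally definable.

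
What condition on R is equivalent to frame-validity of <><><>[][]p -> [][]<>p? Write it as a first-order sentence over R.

This is a Sahlqvist (Geach-type) schema ◇^3□^2p → □^2◇^1p.
First-order correspondent: forall x forall y forall z ((x R^3 y & x R^2 z) -> exists w (y R^2 w & zRw)).

forall x forall y forall z ((x R^3 y & x R^2 z) -> exists w (y R^2 w & zRw))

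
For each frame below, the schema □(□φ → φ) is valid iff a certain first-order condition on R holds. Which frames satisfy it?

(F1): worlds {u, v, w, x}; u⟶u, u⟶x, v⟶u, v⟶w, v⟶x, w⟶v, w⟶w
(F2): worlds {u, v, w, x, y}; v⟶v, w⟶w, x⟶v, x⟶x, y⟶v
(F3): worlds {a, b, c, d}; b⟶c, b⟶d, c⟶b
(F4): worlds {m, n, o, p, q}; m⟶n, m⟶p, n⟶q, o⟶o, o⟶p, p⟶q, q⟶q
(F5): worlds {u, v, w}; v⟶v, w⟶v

The schema corresponds to shift-reflexivity: ∀x ∀y (Rxy → Ryy).
(F1): fails — Rvx but not Rxx.
(F2): satisfies the condition.
(F3): fails — Rbc but not Rcc.
(F4): fails — Rop but not Rpp.
(F5): satisfies the condition.
Valid on: (F2), (F5).

(F2), (F5)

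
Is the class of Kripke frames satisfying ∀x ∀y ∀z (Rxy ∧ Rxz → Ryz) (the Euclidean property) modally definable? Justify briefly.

This is a Sahlqvist condition; the 5 axiom ◇q → □◇q defines it.
Suppose ◇q→□◇q is valid. Take Rxy, Rxz and set V(q)={y}. Then ◇q at x, so □◇q at x, so ◇q at z, so some w with Rzw has q; w=y, i.e. Rzy. By symmetry of the argument, Ryz.

Yes — defined by ◇q → □◇q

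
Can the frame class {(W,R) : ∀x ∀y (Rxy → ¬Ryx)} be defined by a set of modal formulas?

No — not modally definable

Any modally definable frame class is closed under surjective bounded morphisms.
The 3-cycle (worlds w0,w1,w2 with w0→w1→w2→w0) is asymmetric. Mapping every world to a single reflexive point • is a surjective bounded morphism, and the reflexive point is not asymmetric (R•• but asymmetry requires ¬R••).
So the class is not modally definable.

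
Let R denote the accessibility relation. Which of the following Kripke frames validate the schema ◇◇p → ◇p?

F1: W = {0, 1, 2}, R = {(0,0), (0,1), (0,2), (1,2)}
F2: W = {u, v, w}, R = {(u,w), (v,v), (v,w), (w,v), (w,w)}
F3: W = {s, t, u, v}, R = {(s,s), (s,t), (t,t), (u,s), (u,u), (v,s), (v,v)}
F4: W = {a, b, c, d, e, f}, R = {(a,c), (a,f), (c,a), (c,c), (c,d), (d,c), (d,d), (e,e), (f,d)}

F1

The schema corresponds to a generalized confluence (Geach) condition: ∀x ∀y (xR²y → ∃w (y = w ∧ xRw)).
F1: condition met.
F2: fails — uR²v but no t with v=t and uRt.
F3: fails — uR²t but no w with t=w and uRw.
F4: fails — aR²a but no w with a=w and aRw.
Valid on: F1.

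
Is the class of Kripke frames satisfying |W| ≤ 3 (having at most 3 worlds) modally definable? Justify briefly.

No

Modal frame validity is preserved under disjoint unions.
Any modal formula valid on each of 4 disjoint one-world frames is valid on their disjoint union (validity is preserved under disjoint unions). Each one-world frame has |W|=1≤3, but the union has |W|=4.
Hence having at most 3 worlds is not modally definable.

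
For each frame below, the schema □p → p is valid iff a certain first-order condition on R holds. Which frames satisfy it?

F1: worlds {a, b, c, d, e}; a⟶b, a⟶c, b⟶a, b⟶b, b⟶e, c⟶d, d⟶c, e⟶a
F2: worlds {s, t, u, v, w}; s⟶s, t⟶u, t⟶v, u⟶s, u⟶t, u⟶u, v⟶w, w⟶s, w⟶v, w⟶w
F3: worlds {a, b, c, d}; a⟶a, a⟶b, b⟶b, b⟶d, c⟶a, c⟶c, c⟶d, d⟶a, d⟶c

none

This is the axiom for reflexivity; its first-order frame correspondent is ∀x Rxx.
F1: fails — world a does not see itself.
F2: fails — world t does not see itself.
F3: fails — world d does not see itself.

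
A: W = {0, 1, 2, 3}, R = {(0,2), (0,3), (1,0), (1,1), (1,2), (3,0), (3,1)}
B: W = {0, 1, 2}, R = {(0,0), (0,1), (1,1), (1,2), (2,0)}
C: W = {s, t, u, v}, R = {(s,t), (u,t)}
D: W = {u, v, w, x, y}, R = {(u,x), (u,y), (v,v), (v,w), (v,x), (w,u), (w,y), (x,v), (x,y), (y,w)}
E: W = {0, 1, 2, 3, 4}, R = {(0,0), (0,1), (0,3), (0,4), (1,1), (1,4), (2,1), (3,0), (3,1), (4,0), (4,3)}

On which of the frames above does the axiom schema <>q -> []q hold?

Frame correspondent (Sahlqvist): forall x forall y forall z (Rxy & Rxz -> y = z) — i.e. partial functionality.
A: fails — 0 sees both 2 and 3.
B: fails — 0 sees both 0 and 1.
C: satisfies the condition.
D: fails — u sees both x and y.
E: fails — 0 sees both 0 and 1.

C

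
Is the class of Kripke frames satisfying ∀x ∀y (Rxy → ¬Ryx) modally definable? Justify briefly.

Not definable by any modal formula

If a class were modally definable it would be closed under surjective bounded morphisms (Goldblatt–Thomason).
The 4-cycle (worlds 0,1,2,3 with 0→1→2→3→0) is asymmetric. Mapping every world to a single reflexive point • is a surjective bounded morphism, and the reflexive point is not asymmetric (R•• but asymmetry requires ¬R••).
So the class is not modally definable.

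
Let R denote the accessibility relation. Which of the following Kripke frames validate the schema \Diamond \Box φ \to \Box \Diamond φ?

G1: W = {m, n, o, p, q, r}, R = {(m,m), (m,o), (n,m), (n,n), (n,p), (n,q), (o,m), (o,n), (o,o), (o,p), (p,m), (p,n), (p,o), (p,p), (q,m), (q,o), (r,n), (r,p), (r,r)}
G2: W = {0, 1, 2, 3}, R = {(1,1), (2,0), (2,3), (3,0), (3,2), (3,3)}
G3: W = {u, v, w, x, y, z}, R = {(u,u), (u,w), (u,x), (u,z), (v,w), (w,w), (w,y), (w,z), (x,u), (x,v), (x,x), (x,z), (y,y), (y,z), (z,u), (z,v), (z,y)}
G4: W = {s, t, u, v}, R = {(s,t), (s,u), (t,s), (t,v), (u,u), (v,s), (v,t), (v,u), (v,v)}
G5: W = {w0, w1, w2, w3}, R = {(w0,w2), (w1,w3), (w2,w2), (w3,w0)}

This is the axiom for convergence; its first-order frame correspondent is \forall x \forall y \forall z (Rxy \wedge Rxz \to \exists w (Ryw \wedge Rzw)).
G1: holds.
G2: fails — R23 and R20 but 3 and 0 have no common successor.
G3: fails — Rxz and Rxv but z and v have no common successor.
G4: fails — Rsu and Rst but u and t have no common successor.
G5: holds.

G1, G5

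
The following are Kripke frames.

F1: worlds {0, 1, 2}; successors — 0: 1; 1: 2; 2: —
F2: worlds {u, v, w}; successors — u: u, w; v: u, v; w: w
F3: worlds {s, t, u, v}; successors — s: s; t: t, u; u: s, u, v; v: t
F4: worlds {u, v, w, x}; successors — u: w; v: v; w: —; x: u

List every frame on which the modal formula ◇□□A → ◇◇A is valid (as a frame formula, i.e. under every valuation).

F2, F3

The schema corresponds to a generalized confluence (Geach) condition: ∀x ∀y (xRy → ∃w (yR²w ∧ xR²w)).
F1: fails — 0R1 but no w with 1R²w and 0R²w.
F2: satisfies the condition.
F3: satisfies the condition.
F4: fails — uRw but no t with wR²t and uR²t.
Valid on: F2, F3.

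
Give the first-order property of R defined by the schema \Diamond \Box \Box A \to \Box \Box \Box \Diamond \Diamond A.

This is a Sahlqvist (Geach-type) schema ◇^1□^2A → □^3◇^2A.
Minimal-valuation argument: fix x; take any y with xR^1y and any z with xR^3z. Set V(A) to the set of worlds R-reachable from y in exactly 2 steps. Then □^2A holds at y, so the antecedent holds at x; validity forces ◇^2A at z, giving a w with zR^2w and yR^2w.
First-order correspondent: \forall x \forall y \forall z ((xRy \wedge x R^3 z) \to \exists w (y R^2 w \wedge z R^2 w)).

\forall x \forall y \forall z ((xRy \wedge x R^3 z) \to \exists w (y R^2 w \wedge z R^2 w))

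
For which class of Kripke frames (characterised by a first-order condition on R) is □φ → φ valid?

This schema is the T axiom.
Its frame correspondent is reflexivity — ∀x Rxx.

reflexivity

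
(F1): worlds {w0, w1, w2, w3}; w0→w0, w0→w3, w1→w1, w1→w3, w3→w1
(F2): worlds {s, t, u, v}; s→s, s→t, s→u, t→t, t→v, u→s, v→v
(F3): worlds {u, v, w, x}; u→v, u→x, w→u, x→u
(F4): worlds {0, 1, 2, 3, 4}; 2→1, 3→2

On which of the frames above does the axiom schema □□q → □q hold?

(F1), (F2)

The schema corresponds to density: ∀x ∀y (Rxy → ∃z (Rxz ∧ Rzy)).
(F1): holds.
(F2): holds.
(F3): fails — Ruv but no z with Ruz and Rzv.
(F4): fails — R32 but no z with R3z and Rz2.
Valid on: (F1), (F2).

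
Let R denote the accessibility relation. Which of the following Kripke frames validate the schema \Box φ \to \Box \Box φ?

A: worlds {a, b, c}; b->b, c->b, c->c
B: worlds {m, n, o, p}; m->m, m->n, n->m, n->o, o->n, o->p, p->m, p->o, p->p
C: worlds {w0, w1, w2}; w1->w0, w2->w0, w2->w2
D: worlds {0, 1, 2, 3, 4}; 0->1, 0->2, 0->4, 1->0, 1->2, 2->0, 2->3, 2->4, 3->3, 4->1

Frame correspondent (Sahlqvist): \forall x \forall y \forall z (Rxy \wedge Ryz \to Rxz) — i.e. transitivity.
A: condition met.
B: fails — Ron and Rno but not Roo.
C: condition met.
D: fails — R10 and R01 but not R11.

A, C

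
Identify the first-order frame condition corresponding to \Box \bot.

This schema is the Ver axiom.
It corresponds to emptiness of R: \forall x \forall y \neg Rxy.

Emptiness of R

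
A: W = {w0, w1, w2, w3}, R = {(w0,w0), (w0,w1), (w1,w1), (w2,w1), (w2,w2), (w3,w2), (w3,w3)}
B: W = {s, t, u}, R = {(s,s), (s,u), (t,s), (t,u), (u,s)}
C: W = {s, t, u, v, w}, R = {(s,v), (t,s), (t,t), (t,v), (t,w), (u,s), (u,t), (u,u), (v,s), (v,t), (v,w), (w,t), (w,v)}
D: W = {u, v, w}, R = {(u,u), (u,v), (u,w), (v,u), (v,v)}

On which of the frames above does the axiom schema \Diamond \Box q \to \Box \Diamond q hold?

A, B

Frame correspondent (Sahlqvist): \forall x \forall y \forall z (Rxy \wedge Rxz \to \exists w (Ryw \wedge Rzw)) — i.e. convergence.
A: satisfies the condition.
B: satisfies the condition.
C: fails — Rtv and Rts but v and s have no common successor.
D: fails — Ruv and Ruw but v and w have no common successor.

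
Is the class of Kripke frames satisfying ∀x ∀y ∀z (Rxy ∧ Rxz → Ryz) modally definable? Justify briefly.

Yes: it is the Euclidean property, defined by the 5 schema ◇r → □◇r.

Yes — defined by ◇r → □◇r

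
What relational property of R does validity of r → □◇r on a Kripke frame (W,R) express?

This is the B axiom.
It corresponds to symmetry: ∀x ∀y (Rxy → Ryx).

symmetry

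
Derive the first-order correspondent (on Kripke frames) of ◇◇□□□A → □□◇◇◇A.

This is a Sahlqvist (Geach-type) schema ◇^2□^3A → □^2◇^3A.
Minimal-valuation argument: fix x; take any y with xR^2y and any z with xR^2z. Set V(A) to the set of worlds R-reachable from y in exactly 3 steps. Then □^3A holds at y, so the antecedent holds at x; validity forces ◇^3A at z, giving a w with zR^3w and yR^3w.
First-order correspondent: ∀x ∀y ∀z ((xR²y ∧ xR²z) → ∃w (yR³w ∧ zR³w)).

∀x ∀y ∀z ((xR²y ∧ xR²z) → ∃w (yR³w ∧ zR³w))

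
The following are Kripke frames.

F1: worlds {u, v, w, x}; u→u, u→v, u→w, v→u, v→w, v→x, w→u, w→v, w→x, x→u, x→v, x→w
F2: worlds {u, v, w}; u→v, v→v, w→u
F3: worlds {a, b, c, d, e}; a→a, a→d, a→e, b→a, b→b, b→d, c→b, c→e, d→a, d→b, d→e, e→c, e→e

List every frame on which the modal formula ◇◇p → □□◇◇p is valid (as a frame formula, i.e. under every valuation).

F1, F2

Frame correspondent (Sahlqvist): ∀x ∀y ∀z ((xR²y ∧ xR²z) → ∃w (y = w ∧ zR²w)) — i.e. a generalized confluence (Geach) condition.
F1: condition met.
F2: condition met.
F3: fails — aR²a, aR²e but no w with a=w and eR²w.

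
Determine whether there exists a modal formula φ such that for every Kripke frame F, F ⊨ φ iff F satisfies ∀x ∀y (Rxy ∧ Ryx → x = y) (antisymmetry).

Any modally definable frame class is closed under surjective bounded morphisms.
The 6-cycle (worlds 0,1,2,3,4,5 with 0→1→2→3→4→5→0) is antisymmetric. Sending even-indexed worlds to a and odd-indexed worlds to b is a surjective bounded morphism onto the two-world frame with a↔b, which is not antisymmetric.
So the class is not modally definable.

Not definable by any modal formula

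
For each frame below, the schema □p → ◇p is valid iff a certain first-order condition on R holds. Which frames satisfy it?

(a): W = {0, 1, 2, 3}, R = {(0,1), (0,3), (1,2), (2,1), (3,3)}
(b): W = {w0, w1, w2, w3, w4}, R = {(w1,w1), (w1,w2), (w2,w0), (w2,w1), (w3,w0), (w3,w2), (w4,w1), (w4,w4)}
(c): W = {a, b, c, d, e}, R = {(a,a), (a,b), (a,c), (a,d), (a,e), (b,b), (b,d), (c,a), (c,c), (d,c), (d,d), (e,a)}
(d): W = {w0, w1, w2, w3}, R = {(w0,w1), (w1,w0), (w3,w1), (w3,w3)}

Frame correspondent (Sahlqvist): ∀x ∃y Rxy — i.e. seriality.
(a): satisfies the condition.
(b): fails — world w0 has no successor.
(c): satisfies the condition.
(d): fails — world w2 has no successor.
Valid on: (a), (c).

(a), (c)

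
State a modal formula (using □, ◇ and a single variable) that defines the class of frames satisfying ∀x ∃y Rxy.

A defining formula is □ψ → ◇ψ (the D axiom).
Suppose □ψ→◇ψ is valid. At any x set V(ψ)=W. Then □ψ at x, so ◇ψ at x, so x has a successor.

□ψ → ◇ψ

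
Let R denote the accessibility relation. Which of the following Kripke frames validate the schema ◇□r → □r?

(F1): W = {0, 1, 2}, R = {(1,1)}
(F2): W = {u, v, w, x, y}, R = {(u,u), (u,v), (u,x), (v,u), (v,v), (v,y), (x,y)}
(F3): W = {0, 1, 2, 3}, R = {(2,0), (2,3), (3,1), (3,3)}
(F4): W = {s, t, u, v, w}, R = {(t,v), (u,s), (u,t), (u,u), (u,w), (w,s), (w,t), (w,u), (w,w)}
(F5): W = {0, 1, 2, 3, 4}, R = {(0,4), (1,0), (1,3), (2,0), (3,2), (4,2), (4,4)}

(F1)

The schema corresponds to the Euclidean property: ∀x ∀y ∀z (Rxy ∧ Rxz → Ryz).
(F1): satisfies the condition.
(F2): fails — Ruv and Rux but not Rvx.
(F3): fails — R23 and R20 but not R30.
(F4): fails — Rtv and Rtv but not Rvv.
(F5): fails — R10 and R10 but not R00.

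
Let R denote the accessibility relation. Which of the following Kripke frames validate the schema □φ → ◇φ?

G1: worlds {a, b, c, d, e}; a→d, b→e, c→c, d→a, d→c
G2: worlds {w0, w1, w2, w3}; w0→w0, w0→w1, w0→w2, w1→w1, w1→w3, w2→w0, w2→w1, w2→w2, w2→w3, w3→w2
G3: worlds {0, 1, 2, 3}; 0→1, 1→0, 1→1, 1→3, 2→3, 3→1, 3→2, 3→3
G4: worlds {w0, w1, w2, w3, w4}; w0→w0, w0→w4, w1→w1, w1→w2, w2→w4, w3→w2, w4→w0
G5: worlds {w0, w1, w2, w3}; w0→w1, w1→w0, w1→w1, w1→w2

Frame correspondent (Sahlqvist): ∀x ∃y Rxy — i.e. seriality.
G1: fails — world e has no successor.
G2: satisfies the condition.
G3: satisfies the condition.
G4: satisfies the condition.
G5: fails — world w2 has no successor.

G2, G3, G4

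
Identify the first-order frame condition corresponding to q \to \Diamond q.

reflexivity

Replacing q by ¬q and contraposing gives the equivalent schema □q → q.
Suppose □q→q is valid. At any x set V(q)={w : Rxw}. Then □q holds at x, so q holds at x, i.e. Rxx.
Conversely, on a frame with reflexivity the schema holds at every world under every valuation.
So the correspondent is reflexivity.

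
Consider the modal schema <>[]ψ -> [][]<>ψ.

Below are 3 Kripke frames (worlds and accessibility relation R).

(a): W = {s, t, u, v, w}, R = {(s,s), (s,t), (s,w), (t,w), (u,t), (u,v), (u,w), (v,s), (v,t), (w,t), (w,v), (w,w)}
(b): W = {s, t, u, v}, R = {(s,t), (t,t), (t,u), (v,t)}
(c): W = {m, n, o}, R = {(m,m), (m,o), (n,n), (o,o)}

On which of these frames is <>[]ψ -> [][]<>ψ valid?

This is the axiom for a generalized confluence (Geach) condition; its first-order frame correspondent is forall x forall y forall z ((xRy & x R^2 z) -> exists w (yRw & zRw)).
(a): fails — sRt, sR²v but no w* with tRw* and vRw*.
(b): fails — sRt, sR²u but no w with tRw and uRw.
(c): holds.
Valid on: (c).

(c)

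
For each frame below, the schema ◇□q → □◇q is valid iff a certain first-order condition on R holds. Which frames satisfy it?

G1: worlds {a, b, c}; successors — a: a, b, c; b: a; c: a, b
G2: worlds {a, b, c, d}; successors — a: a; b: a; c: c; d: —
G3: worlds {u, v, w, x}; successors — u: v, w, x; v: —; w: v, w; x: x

The schema corresponds to convergence: ∀x ∀y ∀z (Rxy ∧ Rxz → ∃w (Ryw ∧ Rzw)).
G1: condition met.
G2: condition met.
G3: fails — Ruv and Ruv but v and v have no common successor.
Valid on: G1, G2.

G1, G2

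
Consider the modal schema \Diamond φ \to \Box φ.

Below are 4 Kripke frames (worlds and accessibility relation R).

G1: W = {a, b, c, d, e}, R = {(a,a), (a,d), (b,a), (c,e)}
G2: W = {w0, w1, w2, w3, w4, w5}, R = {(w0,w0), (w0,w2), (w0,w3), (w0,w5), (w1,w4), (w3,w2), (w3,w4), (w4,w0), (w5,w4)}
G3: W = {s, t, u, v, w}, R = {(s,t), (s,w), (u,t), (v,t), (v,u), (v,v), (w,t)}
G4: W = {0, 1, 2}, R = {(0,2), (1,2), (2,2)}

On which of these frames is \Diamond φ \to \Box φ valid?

G4

The schema corresponds to partial functionality: \forall x \forall y \forall z (Rxy \wedge Rxz \to y = z).
G1: fails — a sees both a and d.
G2: fails — w0 sees both w0 and w2.
G3: fails — s sees both t and w.
G4: satisfies the condition.
Valid on: G4.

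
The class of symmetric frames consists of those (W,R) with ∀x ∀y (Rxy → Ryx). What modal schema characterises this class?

The condition is symmetry. The B schema q → □◇q defines it.
Suppose q→□◇q is valid. Take Rxy and set V(q)={x}. Then q at x, so □◇q at x, so ◇q at y, so some z with Ryz has q; z=x, i.e. Ryx.

q → □◇q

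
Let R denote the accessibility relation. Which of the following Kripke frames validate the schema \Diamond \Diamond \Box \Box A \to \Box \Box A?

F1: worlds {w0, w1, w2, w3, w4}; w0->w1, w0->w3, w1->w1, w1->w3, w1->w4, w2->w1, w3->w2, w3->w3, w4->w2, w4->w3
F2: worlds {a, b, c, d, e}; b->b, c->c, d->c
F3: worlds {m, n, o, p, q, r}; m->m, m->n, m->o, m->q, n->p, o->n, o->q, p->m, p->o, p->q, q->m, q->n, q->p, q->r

F2

The schema corresponds to a generalized confluence (Geach) condition: \forall x \forall y \forall z ((x R^2 y \wedge x R^2 z) \to \exists w (y R^2 w \wedge z = w)).
F1: fails — w0R²w2, w0R²w2 but no w with w2R²w and w2=w.
F2: ✓.
F3: fails — mR²n, mR²n but no w with nR²w and n=w.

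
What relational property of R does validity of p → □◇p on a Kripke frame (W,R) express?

symmetry: ∀x ∀y (Rxy → Ryx)

This is the B axiom.
Its frame correspondent is symmetry — ∀x ∀y (Rxy → Ryx).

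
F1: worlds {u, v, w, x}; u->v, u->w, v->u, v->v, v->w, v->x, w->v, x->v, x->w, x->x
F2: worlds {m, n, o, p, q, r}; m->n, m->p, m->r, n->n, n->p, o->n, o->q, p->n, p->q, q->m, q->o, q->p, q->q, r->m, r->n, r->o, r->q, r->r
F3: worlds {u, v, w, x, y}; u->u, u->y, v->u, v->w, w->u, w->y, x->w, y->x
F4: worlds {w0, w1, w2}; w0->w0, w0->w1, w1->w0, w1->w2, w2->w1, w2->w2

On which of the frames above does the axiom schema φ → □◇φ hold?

F4

This is the axiom for symmetry; its first-order frame correspondent is ∀x ∀y (Rxy → Ryx).
F1: fails — Rxw but not Rwx.
F2: fails — Ron but not Rno.
F3: fails — Rxw but not Rwx.
F4: holds.
Valid on: F4.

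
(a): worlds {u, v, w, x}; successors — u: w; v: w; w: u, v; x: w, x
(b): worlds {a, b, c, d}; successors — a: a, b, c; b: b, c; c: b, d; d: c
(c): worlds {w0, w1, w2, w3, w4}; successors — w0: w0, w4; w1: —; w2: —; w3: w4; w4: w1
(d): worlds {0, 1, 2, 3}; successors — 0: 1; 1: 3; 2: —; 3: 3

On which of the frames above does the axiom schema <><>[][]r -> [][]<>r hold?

(d)

This is the axiom for a generalized confluence (Geach) condition; its first-order frame correspondent is forall x forall y forall z ((x R^2 y & x R^2 z) -> exists w (y R^2 w & zRw)).
(a): fails — uR²u, uR²u but no t with uR²t and uRt.
(b): fails — aR²d, aR²d but no w with dR²w and dRw.
(c): fails — w0R²w0, w0R²w1 but no w with w0R²w and w1Rw.
(d): satisfies the condition.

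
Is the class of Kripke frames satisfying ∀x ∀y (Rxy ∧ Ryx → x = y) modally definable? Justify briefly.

Modal frame validity is preserved under surjective bounded morphisms.
The 8-cycle (worlds w0,w1,w2,w3,w4,w5,w6,w7 with w0→w1→w2→w3→w4→w5→w6→w7→w0) is antisymmetric. Sending even-indexed worlds to • and odd-indexed worlds to ∘ is a surjective bounded morphism onto the two-world frame with •↔∘, which is not antisymmetric.
So the class is not modally definable.

No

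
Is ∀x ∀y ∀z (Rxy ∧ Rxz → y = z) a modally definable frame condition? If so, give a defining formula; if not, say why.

This is a Sahlqvist condition; the CD axiom ◇p → □p defines it.
Suppose ◇p→□p is valid. Take Rxy, Rxz and set V(p)={y}. Then ◇p at x, so □p at x, so p at z, i.e. z=y.

Yes — defined by ◇p → □p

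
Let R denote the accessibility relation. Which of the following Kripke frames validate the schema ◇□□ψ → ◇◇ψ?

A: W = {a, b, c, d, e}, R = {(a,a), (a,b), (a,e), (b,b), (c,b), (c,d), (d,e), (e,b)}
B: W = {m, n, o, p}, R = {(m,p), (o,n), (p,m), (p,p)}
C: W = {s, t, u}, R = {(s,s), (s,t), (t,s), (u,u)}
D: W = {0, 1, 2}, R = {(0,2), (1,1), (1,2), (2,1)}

This is the axiom for a generalized confluence (Geach) condition; its first-order frame correspondent is ∀x ∀y (xRy → ∃w (yR²w ∧ xR²w)).
A: satisfies the condition.
B: fails — oRn but no w with nR²w and oR²w.
C: satisfies the condition.
D: satisfies the condition.
Valid on: A, C, D.

A, C, D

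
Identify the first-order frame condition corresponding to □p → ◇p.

Suppose □p→◇p is valid. At any x set V(p)=W. Then □p at x, so ◇p at x, so x has a successor.
Conversely, any frame satisfying ∀x ∃y Rxy validates the schema.
Frame condition: ∀x ∃y Rxy.

seriality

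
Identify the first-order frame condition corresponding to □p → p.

Suppose □p→p is valid. At any x set V(p)={w : Rxw}. Then □p holds at x, so p holds at x, i.e. Rxx.
The converse is a direct semantic check.
Frame condition: ∀x Rxx.

Reflexivity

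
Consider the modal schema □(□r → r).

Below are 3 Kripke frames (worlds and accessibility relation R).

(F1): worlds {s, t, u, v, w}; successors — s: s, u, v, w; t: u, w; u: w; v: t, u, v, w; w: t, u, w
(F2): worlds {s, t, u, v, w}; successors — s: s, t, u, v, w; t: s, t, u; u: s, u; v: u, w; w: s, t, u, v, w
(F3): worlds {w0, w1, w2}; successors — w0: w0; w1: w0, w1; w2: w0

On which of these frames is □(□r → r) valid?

(F3)

Frame correspondent (Sahlqvist): ∀x ∀y (Rxy → Ryy) — i.e. shift-reflexivity.
(F1): fails — Rwt but not Rtt.
(F2): fails — Rsv but not Rvv.
(F3): holds.
Valid on: (F3).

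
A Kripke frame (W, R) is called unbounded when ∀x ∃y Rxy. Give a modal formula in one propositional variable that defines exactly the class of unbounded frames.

The condition is seriality. The D schema □ψ → ◇ψ defines it.
Suppose □ψ→◇ψ is valid. At any x set V(ψ)=W. Then □ψ at x, so ◇ψ at x, so x has a successor.

□ψ → ◇ψ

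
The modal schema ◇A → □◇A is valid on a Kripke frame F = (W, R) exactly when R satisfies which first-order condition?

the Euclidean property: ∀x ∀y ∀z (Rxy ∧ Rxz → Ryz)

Suppose ◇A→□◇A is valid. Take Rxy, Rxz and set V(A)={y}. Then ◇A at x, so □◇A at x, so ◇A at z, so some w with Rzw has A; w=y, i.e. Rzy. By symmetry of the argument, Ryz.
The converse is a direct semantic check.
So the correspondent is the Euclidean property.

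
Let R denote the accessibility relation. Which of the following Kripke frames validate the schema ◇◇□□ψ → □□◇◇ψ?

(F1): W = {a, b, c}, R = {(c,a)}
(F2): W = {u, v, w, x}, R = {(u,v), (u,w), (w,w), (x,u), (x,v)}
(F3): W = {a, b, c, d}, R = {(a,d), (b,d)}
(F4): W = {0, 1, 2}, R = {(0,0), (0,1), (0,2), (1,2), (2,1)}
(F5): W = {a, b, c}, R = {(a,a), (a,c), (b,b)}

The schema corresponds to a generalized confluence (Geach) condition: ∀x ∀y ∀z ((xR²y ∧ xR²z) → ∃w (yR²w ∧ zR²w)).
(F1): ✓.
(F2): fails — xR²v, xR²v but no t with vR²t and vR²t.
(F3): ✓.
(F4): fails — 0R²1, 0R²2 but no w with 1R²w and 2R²w.
(F5): fails — aR²a, aR²c but no w with aR²w and cR²w.
Valid on: (F1), (F3).

(F1), (F3)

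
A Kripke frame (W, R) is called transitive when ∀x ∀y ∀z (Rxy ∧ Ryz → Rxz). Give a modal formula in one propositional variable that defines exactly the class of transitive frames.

This is transitivity; the standard corresponding axiom is 4: □p → □□p.
Suppose □p→□□p is valid. Take Rxy, Ryz and set V(p)={w : Rxw}. Then □p at x, so □□p at x, so □p at y, so p at z, i.e. Rxz.

□p → □□p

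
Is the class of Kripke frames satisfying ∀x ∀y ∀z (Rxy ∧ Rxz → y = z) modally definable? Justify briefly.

Definable; ◇r → □r defines it

The condition is partial functionality. A defining modal formula is ◇r → □r.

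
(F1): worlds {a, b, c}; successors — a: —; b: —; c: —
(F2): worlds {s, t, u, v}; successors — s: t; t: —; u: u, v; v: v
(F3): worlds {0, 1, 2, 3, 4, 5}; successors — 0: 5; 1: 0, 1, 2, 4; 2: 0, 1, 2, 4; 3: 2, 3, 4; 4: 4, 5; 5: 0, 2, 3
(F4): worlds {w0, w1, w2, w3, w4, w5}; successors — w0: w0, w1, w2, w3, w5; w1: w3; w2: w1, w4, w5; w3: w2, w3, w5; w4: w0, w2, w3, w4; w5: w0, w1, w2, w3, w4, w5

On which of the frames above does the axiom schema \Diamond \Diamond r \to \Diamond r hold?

(F1), (F2)

Frame correspondent (Sahlqvist): \forall x \forall y \forall z (Rxy \wedge Ryz \to Rxz) — i.e. transitivity.
(F1): holds.
(F2): holds.
(F3): fails — R10 and R05 but not R15.
(F4): fails — Rw1w3 and Rw3w5 but not Rw1w5.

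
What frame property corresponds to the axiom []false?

This is the Ver axiom.
Its frame correspondent is emptiness of R — forall x forall y ~Rxy.

emptiness of R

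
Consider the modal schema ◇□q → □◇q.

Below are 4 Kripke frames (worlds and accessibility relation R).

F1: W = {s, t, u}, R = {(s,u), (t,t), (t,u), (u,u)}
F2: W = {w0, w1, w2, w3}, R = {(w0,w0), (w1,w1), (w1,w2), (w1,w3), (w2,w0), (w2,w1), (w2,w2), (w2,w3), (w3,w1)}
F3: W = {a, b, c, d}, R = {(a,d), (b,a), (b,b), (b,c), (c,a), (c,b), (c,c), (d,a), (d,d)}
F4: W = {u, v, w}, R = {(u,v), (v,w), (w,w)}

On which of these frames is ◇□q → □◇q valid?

This is the axiom for convergence; its first-order frame correspondent is ∀x ∀y ∀z (Rxy ∧ Rxz → ∃w (Ryw ∧ Rzw)).
F1: ✓.
F2: fails — Rw2w1 and Rw2w0 but w1 and w0 have no common successor.
F3: fails — Rbc and Rba but c and a have no common successor.
F4: ✓.

F1, F4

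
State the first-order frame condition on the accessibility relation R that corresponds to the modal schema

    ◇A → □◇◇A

This is a Sahlqvist (Geach-type) schema ◇^1□^0A → □^1◇^2A.
Minimal-valuation argument: fix x; take any y with xR^1y and any z with xR^1z. Set V(A) to the set of worlds R-reachable from y in exactly 0 steps. Then □^0A holds at y, so the antecedent holds at x; validity forces ◇^2A at z, giving a w with zR^2w and yR^0w.
First-order correspondent: ∀x ∀y ∀z ((xRy ∧ xRz) → ∃w (y = w ∧ zR²w)).

∀x ∀y ∀z ((xRy ∧ xRz) → ∃w (y = w ∧ zR²w))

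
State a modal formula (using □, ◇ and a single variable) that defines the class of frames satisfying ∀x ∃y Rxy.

□p → ◇p

This is seriality; the standard corresponding axiom is D: □p → ◇p.
Suppose □p→◇p is valid. At any x set V(p)=W. Then □p at x, so ◇p at x, so x has a successor.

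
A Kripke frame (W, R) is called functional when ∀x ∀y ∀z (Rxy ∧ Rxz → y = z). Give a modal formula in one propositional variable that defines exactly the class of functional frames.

The condition is partial functionality. The CD schema ◇ψ → □ψ defines it.
Suppose ◇ψ→□ψ is valid. Take Rxy, Rxz and set V(ψ)={y}. Then ◇ψ at x, so □ψ at x, so ψ at z, i.e. z=y.

◇ψ → □ψ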